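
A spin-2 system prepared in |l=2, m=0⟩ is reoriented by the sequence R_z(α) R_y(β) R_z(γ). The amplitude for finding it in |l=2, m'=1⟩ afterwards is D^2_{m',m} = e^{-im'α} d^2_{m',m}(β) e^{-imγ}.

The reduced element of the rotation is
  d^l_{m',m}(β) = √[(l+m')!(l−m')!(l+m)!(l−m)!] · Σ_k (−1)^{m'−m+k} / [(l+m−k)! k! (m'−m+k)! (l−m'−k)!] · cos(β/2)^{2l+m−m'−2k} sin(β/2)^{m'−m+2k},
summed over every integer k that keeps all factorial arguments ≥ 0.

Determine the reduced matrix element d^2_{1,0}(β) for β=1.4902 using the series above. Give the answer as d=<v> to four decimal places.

d=-0.0983

d^2_{1,0}(β=1.4902) via the finite sum:
Half-angle: c=0.735020, s=0.678045. N=√(6·1·2·2)=4.898979
k: max(0,(0)−(1))=0 … min(2+(0),2−(1))=1
  k=0: (−1)^1·4.8990/(2)·0.7350^3·0.6780^1 = -0.659526
  k=1: (−1)^2·4.8990/(2)·0.7350^1·0.6780^3 = +0.561243
d^2_{1,0}(1.4902) = -0.659526 +0.561243 = -0.098283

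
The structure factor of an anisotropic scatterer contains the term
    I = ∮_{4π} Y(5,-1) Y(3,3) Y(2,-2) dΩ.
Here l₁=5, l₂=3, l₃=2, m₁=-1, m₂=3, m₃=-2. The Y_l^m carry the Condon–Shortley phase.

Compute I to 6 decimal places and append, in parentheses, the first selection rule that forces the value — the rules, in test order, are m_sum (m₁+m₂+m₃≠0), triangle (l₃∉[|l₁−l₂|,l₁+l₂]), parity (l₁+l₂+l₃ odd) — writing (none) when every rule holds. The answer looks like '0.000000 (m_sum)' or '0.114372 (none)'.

-0.023961 (none)

Checks pass: Σm=0; 10 even; l₃=2∈[2,8].
(2·5+1)(2·3+1)(2·2+1) = 385
Δ: 6! 4! 0! / 11! → 1/2310
sum: t=3:−1/144 = -1/144
3j²(5 3 2; 0 0 0) = Δ·Π!·Σ² = 10/231  (sign -1)
sum: t=6:+1/17280 = 1/17280
3j²(5 3 2; -1 3 -2) = Δ·Π!·Σ² = 1/2310  (sign +1)
combine: 4πI² = 385·10/231·1/2310 = 5/693
take √, sign -1: I = -0.02396147
No selection rule forces the value: the integral is nonzero (none).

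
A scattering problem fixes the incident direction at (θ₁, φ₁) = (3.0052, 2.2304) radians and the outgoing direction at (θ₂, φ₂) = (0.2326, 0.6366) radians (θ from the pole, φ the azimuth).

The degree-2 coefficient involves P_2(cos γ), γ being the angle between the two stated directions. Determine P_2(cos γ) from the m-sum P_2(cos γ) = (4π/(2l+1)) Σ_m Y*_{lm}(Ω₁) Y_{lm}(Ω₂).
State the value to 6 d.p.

Addition theorem: P_2(cos γ) = (4π/5) Σ_m Y*_{lm}(Ω₁) Y_{lm}(Ω₂), m = −2…2:
  m=-2: Y*=(-0.001778, -0.006917)  Y=(0.006018, -0.019622)  product (-0.000146, -0.000007)
  m=-1: Y*=(0.063773, -0.082238)  Y=(0.139341, -0.103011)  product (0.000415, -0.018028)
  m=+0: Y*=(0.613290, -0.000000)  Y=(0.580509, 0.000000)  product (0.356021, 0.000000)
  m=+1: Y*=(-0.063773, -0.082238)  Y=(-0.139341, -0.103011)  product (0.000415, 0.018028)
  m=+2: Y*=(-0.001778, 0.006917)  Y=(0.006018, 0.019622)  product (-0.000146, 0.000007)
Total Σ_m = (0.356557, -0.000000). Multiply by 2.513274: (0.896126, -0.000000). P_2(cos γ) = 0.896126

0.896126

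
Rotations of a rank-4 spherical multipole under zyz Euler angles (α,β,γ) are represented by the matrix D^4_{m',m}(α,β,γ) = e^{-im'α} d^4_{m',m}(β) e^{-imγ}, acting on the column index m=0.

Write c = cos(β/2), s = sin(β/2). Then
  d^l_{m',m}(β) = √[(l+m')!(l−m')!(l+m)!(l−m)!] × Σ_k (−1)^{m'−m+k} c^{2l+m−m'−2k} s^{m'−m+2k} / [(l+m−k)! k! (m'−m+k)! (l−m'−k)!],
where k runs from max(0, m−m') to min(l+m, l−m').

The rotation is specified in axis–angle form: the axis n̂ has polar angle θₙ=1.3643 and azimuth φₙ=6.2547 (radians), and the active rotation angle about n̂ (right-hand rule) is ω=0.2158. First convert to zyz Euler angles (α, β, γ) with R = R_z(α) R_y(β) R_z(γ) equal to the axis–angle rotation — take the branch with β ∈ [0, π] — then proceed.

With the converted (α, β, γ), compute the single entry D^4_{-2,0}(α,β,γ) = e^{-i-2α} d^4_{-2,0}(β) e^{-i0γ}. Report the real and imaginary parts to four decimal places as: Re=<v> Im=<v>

Re=-0.0989 Im=0.0012

Axis–angle → zyz. n̂ = (sinθₙcosφₙ, sinθₙsinφₙ, cosθₙ) = (+0.978358, -0.027876, +0.205032), ω = 0.2158.
R = I cosω + sinω [n̂]ₓ + (1−cosω) n̂n̂ᵀ gives
  R = [+0.999007, -0.044536, -0.001316; +0.043271, +0.976823, -0.209627; +0.010622, +0.209362, +0.977780]
β = atan2(√(R₁₃²+R₂₃²), R₃₃) = 0.211198; α = atan2(R₂₃, R₁₃) mod 2π = 4.706109; γ = atan2(R₃₂, −R₃₁) mod 2π = 1.621487
Split into d^4_{-2,0}(β=0.2112) × two z-phases.
Half-angle: c=0.994430, s=0.105403. N=√(2·720·24·24)=910.735966
k: max(0,(0)−(-2))=2 … min(4+(0),4−(-2))=4
  k=2: (−1)^0·910.7360/(96)·0.9944^6·0.1054^2 = +0.101923
  k=3: (−1)^1·910.7360/(36)·0.9944^4·0.1054^4 = -0.003053
  k=4: (−1)^2·910.7360/(96)·0.9944^2·0.1054^6 = +0.000013
d^4_{-2,0}(0.2112) = +0.101923 -0.003053 +0.000013 = +0.098882
D = (-0.999921+0.012559i)·(+0.098882)·(+1.000000+0.000000i) = -0.098874+0.001242i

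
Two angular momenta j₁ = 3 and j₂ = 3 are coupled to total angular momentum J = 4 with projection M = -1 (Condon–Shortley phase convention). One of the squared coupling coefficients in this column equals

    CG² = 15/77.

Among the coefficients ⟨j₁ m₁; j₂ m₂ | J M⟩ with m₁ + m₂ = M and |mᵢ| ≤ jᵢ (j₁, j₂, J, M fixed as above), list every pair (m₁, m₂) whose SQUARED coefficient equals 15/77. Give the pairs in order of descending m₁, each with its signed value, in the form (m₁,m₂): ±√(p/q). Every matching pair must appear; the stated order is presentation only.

Admissible pairs with m₁+m₂ = M = -1: (-3,2), (-2,1), (-1,0), (0,-1), (1,-2), (2,-3)
  (m₁,m₂)=(2,-3): CG² = 15/77, CG = +√(15/77)   ← matches the target
  (m₁,m₂)=(1,-2): CG² = 16/77, CG = +√(16/77)
  (m₁,m₂)=(0,-1): CG² = 15/154, CG = −√(15/154)
  (m₁,m₂)=(-1,0): CG² = 15/154, CG = −√(15/154)
  (m₁,m₂)=(-2,1): CG² = 16/77, CG = +√(16/77)
  (m₁,m₂)=(-3,2): CG² = 15/77, CG = +√(15/77)   ← matches the target
Pairs with CG² = 15/77: (2,-3): +√(15/77); (-3,2): +√(15/77)

(2,-3): +√(15/77); (-3,2): +√(15/77)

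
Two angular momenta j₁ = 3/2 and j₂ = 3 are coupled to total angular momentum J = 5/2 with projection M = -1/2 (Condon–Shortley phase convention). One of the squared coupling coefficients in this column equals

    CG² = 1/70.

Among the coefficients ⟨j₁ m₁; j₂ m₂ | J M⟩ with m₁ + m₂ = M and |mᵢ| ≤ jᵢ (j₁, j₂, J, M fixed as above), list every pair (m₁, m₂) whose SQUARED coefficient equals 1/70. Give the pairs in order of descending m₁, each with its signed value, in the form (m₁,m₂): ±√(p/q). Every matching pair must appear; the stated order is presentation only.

Admissible pairs with m₁+m₂ = M = -1/2: (-3/2,1), (-1/2,0), (1/2,-1), (3/2,-2)
  (m₁,m₂)=(3/2,-2): CG² = 3/7, CG = +√(3/7)
  (m₁,m₂)=(1/2,-1): CG² = 1/70, CG = −√(1/70)   ← matches the target
  (m₁,m₂)=(-1/2,0): CG² = 6/35, CG = −√(6/35)
  (m₁,m₂)=(-3/2,1): CG² = 27/70, CG = +√(27/70)
Pairs with CG² = 1/70: (1/2,-1): −√(1/70)

(1/2,-1): −√(1/70)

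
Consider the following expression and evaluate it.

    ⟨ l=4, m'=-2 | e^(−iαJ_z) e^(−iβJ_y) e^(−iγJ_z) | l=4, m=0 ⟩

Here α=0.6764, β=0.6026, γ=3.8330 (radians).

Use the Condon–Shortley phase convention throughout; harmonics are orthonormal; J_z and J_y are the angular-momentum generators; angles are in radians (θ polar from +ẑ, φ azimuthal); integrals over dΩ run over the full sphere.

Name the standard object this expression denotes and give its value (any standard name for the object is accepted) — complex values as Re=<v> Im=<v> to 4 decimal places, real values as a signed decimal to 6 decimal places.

This is a Wigner D-matrix element — the rotation-matrix element ⟨l m'| R(α,β,γ) |l m⟩ in the angular-momentum basis.
D^4_{-2,0}(0.6764,0.6026,3.8330) = e^{-i·-2·0.6764}·d^4_{-2,0}(0.6026)·e^{-i·0·3.8330}. Compute d first:
c=cos(0.602600/2)=0.954952, s=sin(0.602600/2)=0.296762; N=√[2·720·24·24]=910.735966
k: max(0,(0)−(-2))=2 … min(4+(0),4−(-2))=4
  k=2: (−1)^0·910.7360/(96)·0.9550^6·0.2968^2 = +0.633615
  k=3: (−1)^1·910.7360/(36)·0.9550^4·0.2968^4 = -0.163173
  k=4: (−1)^2·910.7360/(96)·0.9550^2·0.2968^6 = +0.005909
d^4_{-2,0}(0.6026) = +0.633615 -0.163173 +0.005909 = +0.476351
D = (+0.216274+0.976333i)·(+0.476351)·(+1.000000+0.000000i) = +0.103022+0.465077i

Wigner D-matrix element, Re=0.1030 Im=0.4651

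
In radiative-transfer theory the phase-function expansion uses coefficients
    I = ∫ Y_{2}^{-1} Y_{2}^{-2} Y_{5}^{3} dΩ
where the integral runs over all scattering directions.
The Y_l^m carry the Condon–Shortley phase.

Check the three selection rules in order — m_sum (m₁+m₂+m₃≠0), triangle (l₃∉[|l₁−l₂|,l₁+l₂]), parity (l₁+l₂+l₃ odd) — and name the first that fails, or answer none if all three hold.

m₁+m₂+m₃ = -1 − 2 + 3 = 0  ✓
triangle: need |l₁−l₂| ≤ l₃ ≤ l₁+l₂ = [0,4]; l₃=5 is outside  ✗
parity: l₁+l₂+l₃ = 9 is odd

triangle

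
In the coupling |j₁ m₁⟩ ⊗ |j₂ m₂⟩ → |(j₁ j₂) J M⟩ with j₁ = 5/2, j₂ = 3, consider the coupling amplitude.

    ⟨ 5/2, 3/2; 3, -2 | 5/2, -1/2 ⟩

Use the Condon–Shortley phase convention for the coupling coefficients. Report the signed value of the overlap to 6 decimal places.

+0.267261

triangle: 3!·2!·3!/9! = 72/362880
(j±m)!: 4!·1!·1!·5!·2!·3! = 34560
prefactor² = (2J+1)·Δ·N² = 288/7
  k=0: +1/(0!·3!·1!·1!·1!·2!) = 1/12
  k=1: −1/(1!·2!·0!·0!·2!·3!) = -1/24
Σ = 1/24  ⇒  CG² = 288/7·(1/24)² = 1/14
CG = +√(1/14) = +0.267261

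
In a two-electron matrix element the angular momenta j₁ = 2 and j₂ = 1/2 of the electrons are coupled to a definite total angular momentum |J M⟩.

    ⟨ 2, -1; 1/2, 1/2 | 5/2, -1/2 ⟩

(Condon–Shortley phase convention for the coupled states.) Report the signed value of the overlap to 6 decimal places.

+0.632456  (= +√(2/5))

triangle: 0!·4!·1!/6! = 24/720
(j±m)!: 1!·3!·1!·0!·2!·3! = 72
prefactor² = (2J+1)·Δ·N² = 72/5
  k=0: +1/(0!·0!·3!·1!·1!·0!) = 1/6
Σ = 1/6  ⇒  CG² = 72/5·(1/6)² = 2/5
CG = +√(2/5) = +0.632456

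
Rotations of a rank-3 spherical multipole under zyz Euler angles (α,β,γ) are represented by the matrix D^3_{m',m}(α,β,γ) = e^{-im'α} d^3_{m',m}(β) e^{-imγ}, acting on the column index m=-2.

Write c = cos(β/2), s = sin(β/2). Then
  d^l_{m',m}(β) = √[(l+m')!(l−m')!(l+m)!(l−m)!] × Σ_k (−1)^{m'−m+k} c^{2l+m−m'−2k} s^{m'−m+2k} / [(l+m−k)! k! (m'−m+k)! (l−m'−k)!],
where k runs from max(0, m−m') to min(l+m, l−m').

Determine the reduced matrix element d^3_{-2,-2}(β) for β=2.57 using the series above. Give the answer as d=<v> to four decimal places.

d=-0.0286

d^3_{-2,-2}(β=2.5700) via the finite sum:
With c≡cos(β/2)=0.281922 and s≡sin(β/2)=0.959437, N=[1·120·1·120]^{1/2}=120.000000
k∈{0,1} keeps every argument non-negative
  k=0: (−1)^0·120.0000/(120)·0.2819^6·0.9594^0 = +0.000502
  k=1: (−1)^1·120.0000/(24)·0.2819^4·0.9594^2 = -0.029075
d^3_{-2,-2}(2.5700) = +0.000502 -0.029075 = -0.028573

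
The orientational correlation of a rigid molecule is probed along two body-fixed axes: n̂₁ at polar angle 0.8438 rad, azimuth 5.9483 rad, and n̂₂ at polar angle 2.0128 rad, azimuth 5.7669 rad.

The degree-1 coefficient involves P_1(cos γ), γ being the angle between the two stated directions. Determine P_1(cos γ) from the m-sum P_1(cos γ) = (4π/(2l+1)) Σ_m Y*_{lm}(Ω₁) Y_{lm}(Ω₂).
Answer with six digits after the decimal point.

Expand P_1 via completeness: Σ_{m} conj(Y_{1,m}) at Ω₁ times Y_{1,m} at Ω₂ —
  m=-1: (0.24380 - 0.08484j) × (0.27159 + 0.15416j) = 0.07929 + 0.01454j  (running Σ = 0.07929 + 0.01454j)
  m=0: (0.32474 + 0.00000j) × (-0.20900 + 0.00000j) = -0.06787 + 0.00000j  (running Σ = 0.01142 + 0.01454j)
  m=1: (-0.24380 - 0.08484j) × (-0.27159 + 0.15416j) = 0.07929 - 0.01454j  (running Σ = 0.09072 + 0.00000j)
Σ over m = 0.09072 + 0.00000j; ×(4π/3) → 0.37999 + 0.00000j. Real part: 0.379991

0.379991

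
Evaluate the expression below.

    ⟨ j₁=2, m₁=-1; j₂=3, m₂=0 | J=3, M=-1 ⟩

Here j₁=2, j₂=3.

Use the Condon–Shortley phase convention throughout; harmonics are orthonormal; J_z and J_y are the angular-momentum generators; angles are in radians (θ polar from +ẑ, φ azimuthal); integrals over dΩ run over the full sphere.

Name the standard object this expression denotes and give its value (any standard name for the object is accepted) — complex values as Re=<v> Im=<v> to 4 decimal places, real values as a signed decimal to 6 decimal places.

Clebsch–Gordan coefficient, −√(1/30) ≈ -0.182574

This is a Clebsch–Gordan (vector-coupling) coefficient.
√[7·2!2!4!/9! · 1!3!3!3!2!4!] = √(96/5)
  +(−1)^1/∏(1,1,2,2,0,2)! = -1/8  (running -1/8)
  +(−1)^2/∏(2,0,1,1,1,3)! = 1/12  (running -1/24)
⟨..|..⟩ = √(96/5)·(-1/24) = -0.182574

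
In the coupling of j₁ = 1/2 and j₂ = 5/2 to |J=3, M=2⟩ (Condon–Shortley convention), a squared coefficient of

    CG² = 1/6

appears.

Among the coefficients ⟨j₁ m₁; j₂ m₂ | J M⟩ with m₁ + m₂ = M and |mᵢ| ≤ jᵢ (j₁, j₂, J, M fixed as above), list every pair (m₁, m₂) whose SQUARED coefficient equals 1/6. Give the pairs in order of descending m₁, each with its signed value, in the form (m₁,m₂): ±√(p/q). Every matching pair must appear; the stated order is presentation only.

(-1/2,5/2): +√(1/6)

Admissible pairs with m₁+m₂ = M = 2: (-1/2,5/2), (1/2,3/2)
  (m₁,m₂)=(1/2,3/2): CG² = 5/6, CG = +√(5/6)
  (m₁,m₂)=(-1/2,5/2): CG² = 1/6, CG = +√(1/6)   ← matches the target
Pairs with CG² = 1/6: (-1/2,5/2): +√(1/6)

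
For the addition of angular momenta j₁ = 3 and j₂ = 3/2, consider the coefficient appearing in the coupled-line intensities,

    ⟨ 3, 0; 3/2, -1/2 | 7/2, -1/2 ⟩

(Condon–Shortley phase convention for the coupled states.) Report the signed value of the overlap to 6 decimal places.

+√(2/21) = +0.308607

√[8·1!5!2!/9! · 3!3!1!2!3!4!] = √(384/7)
  +(−1)^0/∏(0,1,3,1,2,1)! = 1/12  (running 1/12)
  +(−1)^1/∏(1,0,2,0,3,2)! = -1/24  (running 1/24)
⟨..|..⟩ = √(384/7)·(1/24) = +0.308607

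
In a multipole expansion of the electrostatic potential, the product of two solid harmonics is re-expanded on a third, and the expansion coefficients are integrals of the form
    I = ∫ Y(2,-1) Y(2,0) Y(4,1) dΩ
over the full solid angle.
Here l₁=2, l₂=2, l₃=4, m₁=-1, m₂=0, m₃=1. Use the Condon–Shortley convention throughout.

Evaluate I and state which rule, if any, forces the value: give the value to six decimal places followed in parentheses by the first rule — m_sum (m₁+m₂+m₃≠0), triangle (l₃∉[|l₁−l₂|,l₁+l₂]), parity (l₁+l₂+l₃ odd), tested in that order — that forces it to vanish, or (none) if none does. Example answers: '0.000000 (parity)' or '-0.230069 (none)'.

-0.220728 (none)

Checks pass: Σm=0; 8 even; l₃=4∈[0,4].
(2·2+1)(2·2+1)(2·4+1) = 225
Δ: 0! 4! 4! / 9! → 1/630
sum: t=0:+1/16 = 1/16
3j²(2 2 4; 0 0 0) = Δ·Π!·Σ² = 2/35  (sign +1)
sum: t=0:+1/24 = 1/24
3j²(2 2 4; -1 0 1) = Δ·Π!·Σ² = 1/21  (sign -1)
combine: 4πI² = 225·2/35·1/21 = 30/49
take √, sign -1: I = -0.22072812
No selection rule forces the value: the integral is nonzero (none).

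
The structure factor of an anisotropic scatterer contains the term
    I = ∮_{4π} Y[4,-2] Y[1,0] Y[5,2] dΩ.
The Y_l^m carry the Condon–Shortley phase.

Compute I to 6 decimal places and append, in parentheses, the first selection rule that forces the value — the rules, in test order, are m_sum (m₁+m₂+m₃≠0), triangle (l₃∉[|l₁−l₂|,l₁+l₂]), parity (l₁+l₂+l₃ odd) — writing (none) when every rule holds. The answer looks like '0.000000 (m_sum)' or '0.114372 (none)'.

m-sum 0 ✓  L=10 even ✓  3≤5≤5 ✓
Π(2lᵢ+1) = 9×3×11 = 297
triangle coeff Δ(4,1,5) = 1/495
Σ_t [0,0]: t=0:+1/576 = 1/576
(3j)²=5/99 [(4 1 5; 0 0 0)], sign=-1
Σ_t [0,0]: t=0:+1/1440 = 1/1440
(3j)²=7/165 [(4 1 5; -2 0 2)], sign=-1
⇒ 4πI² = 7/11
I = (+1)√(7/11/(4π)) = 0.22503380
No selection rule forces the value: the integral is nonzero (none).

0.225034 (none)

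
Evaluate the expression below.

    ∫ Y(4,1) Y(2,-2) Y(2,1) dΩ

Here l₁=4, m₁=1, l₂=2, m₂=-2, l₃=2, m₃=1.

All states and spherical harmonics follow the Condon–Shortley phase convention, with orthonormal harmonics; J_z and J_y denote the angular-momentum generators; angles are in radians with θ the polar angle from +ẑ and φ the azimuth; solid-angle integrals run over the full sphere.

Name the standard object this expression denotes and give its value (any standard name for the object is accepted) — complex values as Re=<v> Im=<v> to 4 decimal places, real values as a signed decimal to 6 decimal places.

Gaunt coefficient, -0.090112

This is a Gaunt coefficient — the integral of a triple product of spherical harmonics over the sphere.
Checks pass: Σm=0; 8 even; l₃=2∈[2,6].
(2·4+1)(2·2+1)(2·2+1) = 225
Δ: 4! 4! 0! / 9! → 1/630
sum: t=2:+1/16 = 1/16
3j²(4 2 2; 0 0 0) = Δ·Π!·Σ² = 2/35  (sign +1)
sum: t=0:+1/144 = 1/144
3j²(4 2 2; 1 -2 1) = Δ·Π!·Σ² = 1/126  (sign -1)
combine: 4πI² = 225·2/35·1/126 = 5/49
take √, sign -1: I = -0.09011188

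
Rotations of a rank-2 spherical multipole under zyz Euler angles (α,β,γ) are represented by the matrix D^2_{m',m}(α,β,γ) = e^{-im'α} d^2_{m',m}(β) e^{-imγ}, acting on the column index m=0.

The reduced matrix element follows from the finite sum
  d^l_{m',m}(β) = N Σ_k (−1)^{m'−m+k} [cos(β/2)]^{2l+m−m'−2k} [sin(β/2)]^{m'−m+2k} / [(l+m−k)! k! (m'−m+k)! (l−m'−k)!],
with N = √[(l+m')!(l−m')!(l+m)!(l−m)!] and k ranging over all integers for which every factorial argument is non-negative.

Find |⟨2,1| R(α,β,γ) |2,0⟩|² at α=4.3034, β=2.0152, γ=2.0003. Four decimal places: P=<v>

P=0.2260

D^2_{1,0}(4.3034,2.0152,2.0003) = e^{-i·1·4.3034}·d^2_{1,0}(2.0152)·e^{-i·0·2.0003}. Compute d first:
Half-angle: c=0.533892, s=0.845553. N=√(6·1·2·2)=4.898979
Admissible k: 0..1 (factorial args all ≥0)
  k=0: (−1)^1·4.8990/(2)·0.5339^3·0.8456^1 = -0.315192
  k=1: (−1)^2·4.8990/(2)·0.5339^1·0.8456^3 = +0.790590
d^2_{1,0}(2.0152) = -0.315192 +0.790590 = +0.475397
|D^2_{1,0}|² = |d^2_{1,0}(β)|² = (+0.475397)² = 0.226003 (the z-rotation phases have unit modulus)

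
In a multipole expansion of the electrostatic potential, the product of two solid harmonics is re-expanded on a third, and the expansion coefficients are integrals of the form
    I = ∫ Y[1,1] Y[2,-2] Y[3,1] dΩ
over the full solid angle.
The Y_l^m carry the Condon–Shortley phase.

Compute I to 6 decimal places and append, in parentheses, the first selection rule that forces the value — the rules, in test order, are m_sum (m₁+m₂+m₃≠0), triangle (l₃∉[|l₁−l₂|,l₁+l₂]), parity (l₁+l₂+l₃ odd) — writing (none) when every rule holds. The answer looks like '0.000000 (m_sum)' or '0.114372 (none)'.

m-sum 0 ✓  L=6 even ✓  1≤3≤3 ✓
Π(2lᵢ+1) = 3×5×7 = 105
triangle coeff Δ(1,2,3) = 1/105
Σ_t [0,0]: t=0:+1/4 = 1/4
(3j)²=3/35 [(1 2 3; 0 0 0)], sign=-1
Σ_t [0,0]: t=0:+1/48 = 1/48
(3j)²=1/105 [(1 2 3; 1 -2 1)], sign=+1
⇒ 4πI² = 3/35
I = (-1)√(3/35/(4π)) = -0.08258890
No selection rule forces the value: the integral is nonzero (none).

-0.082589 (none)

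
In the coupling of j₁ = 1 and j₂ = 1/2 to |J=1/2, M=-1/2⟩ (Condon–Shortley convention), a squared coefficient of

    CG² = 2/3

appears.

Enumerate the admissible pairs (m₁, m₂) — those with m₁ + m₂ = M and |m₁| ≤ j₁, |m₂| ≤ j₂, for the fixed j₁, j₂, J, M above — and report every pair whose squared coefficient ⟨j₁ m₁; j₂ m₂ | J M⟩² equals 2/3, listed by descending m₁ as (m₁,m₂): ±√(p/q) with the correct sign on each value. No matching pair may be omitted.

Admissible pairs with m₁+m₂ = M = -1/2: (-1,1/2), (0,-1/2)
  (m₁,m₂)=(0,-1/2): CG² = 1/3, CG = +√(1/3)
  (m₁,m₂)=(-1,1/2): CG² = 2/3, CG = −√(2/3)   ← matches the target
Pairs with CG² = 2/3: (-1,1/2): −√(2/3)

(-1,1/2): −√(2/3)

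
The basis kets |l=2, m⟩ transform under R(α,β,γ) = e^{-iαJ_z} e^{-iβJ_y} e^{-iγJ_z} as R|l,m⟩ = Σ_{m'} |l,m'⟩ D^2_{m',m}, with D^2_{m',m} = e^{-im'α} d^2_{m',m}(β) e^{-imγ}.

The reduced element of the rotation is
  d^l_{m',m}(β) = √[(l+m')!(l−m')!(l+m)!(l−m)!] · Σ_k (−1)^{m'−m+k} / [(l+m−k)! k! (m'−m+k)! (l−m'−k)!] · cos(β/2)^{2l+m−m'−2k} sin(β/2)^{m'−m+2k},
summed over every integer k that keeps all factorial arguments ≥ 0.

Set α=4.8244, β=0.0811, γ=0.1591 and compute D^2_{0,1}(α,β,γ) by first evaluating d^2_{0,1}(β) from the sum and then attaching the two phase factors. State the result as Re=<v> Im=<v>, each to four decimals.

Re=0.0976 Im=-0.0157

Split into d^2_{0,1}(β=0.0811) × two z-phases.
c=cos(0.081100/2)=0.999178, s=sin(0.081100/2)=0.040539; N=√[2·2·6·1]=4.898979
The bounds max(0,m−m')=1 and min(l+m,l−m')=2 give 2 terms
  k=1: (−1)^0·4.8990/(2)·0.9992^3·0.0405^1 = +0.099055
  k=2: (−1)^1·4.8990/(2)·0.9992^1·0.0405^3 = -0.000163
d^2_{0,1}(0.0811) = +0.099055 -0.000163 = +0.098892
Attach z-rotation phases: D = e^{-i(0)(4.8244)}·(+0.098892)·e^{-i(1)(0.1591)} = +0.097643-0.015667i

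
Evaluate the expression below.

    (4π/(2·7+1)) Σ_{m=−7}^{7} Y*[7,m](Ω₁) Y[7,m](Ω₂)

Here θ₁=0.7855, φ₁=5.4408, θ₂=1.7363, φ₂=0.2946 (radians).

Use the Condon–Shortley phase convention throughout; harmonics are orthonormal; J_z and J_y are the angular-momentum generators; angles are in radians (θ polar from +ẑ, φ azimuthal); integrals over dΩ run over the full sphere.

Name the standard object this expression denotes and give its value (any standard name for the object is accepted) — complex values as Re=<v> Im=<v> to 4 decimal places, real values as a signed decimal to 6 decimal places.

Legendre polynomial (addition theorem), -0.285233

This sum is the spherical-harmonic addition theorem: it equals the Legendre polynomial P_l(cos γ) of the angle γ between the two directions.
Term-by-term m-sum for l=7 (normalisation 4π/15 = 0.837758):
  term(m=-7) = -0.002103-0.019975i   from Y*(Ω₁)=+0.040967+0.016672i, Y(Ω₂)=-0.214286-0.400391i
  term(m=-6) = -0.040308+0.024092i   from Y*(Ω₁)=+0.055478+0.155879i, Y(Ω₂)=+0.055497+0.278339i
  term(m=-5) = -0.065365-0.044552i   from Y*(Ω₁)=-0.171228+0.313086i, Y(Ω₂)=-0.021644+0.220612i
  term(m=-4) = -0.022514+0.135671i   from Y*(Ω₁)=-0.442274+0.102599i, Y(Ω₂)=+0.115834-0.279886i
  term(m=-3) = -0.030209+0.008340i   from Y*(Ω₁)=-0.183579-0.129523i, Y(Ω₂)=+0.088467-0.107847i
  term(m=-2) = -0.046245-0.054551i   from Y*(Ω₁)=+0.026761+0.233779i, Y(Ω₂)=-0.252678+0.168889i
  term(m=-1) = +0.015424-0.033295i   from Y*(Ω₁)=-0.229161+0.256889i, Y(Ω₂)=-0.101999+0.030949i
  term(m=+0) = +0.042170+0.000000i   from Y*(Ω₁)=+0.139080-0.000000i, Y(Ω₂)=+0.303206+0.000000i
  term(m=+1) = +0.015424+0.033295i   from Y*(Ω₁)=+0.229161+0.256889i, Y(Ω₂)=+0.101999+0.030949i
  term(m=+2) = -0.046245+0.054551i   from Y*(Ω₁)=+0.026761-0.233779i, Y(Ω₂)=-0.252678-0.168889i
  term(m=+3) = -0.030209-0.008340i   from Y*(Ω₁)=+0.183579-0.129523i, Y(Ω₂)=-0.088467-0.107847i
  term(m=+4) = -0.022514-0.135671i   from Y*(Ω₁)=-0.442274-0.102599i, Y(Ω₂)=+0.115834+0.279886i
  term(m=+5) = -0.065365+0.044552i   from Y*(Ω₁)=+0.171228+0.313086i, Y(Ω₂)=+0.021644+0.220612i
  term(m=+6) = -0.040308-0.024092i   from Y*(Ω₁)=+0.055478-0.155879i, Y(Ω₂)=+0.055497-0.278339i
  term(m=+7) = -0.002103+0.019975i   from Y*(Ω₁)=-0.040967+0.016672i, Y(Ω₂)=+0.214286-0.400391i
Total Σ_m = -0.340472-0.000000i. Multiply by 0.837758: -0.285233-0.000000i. P_7(cos γ) = -0.285233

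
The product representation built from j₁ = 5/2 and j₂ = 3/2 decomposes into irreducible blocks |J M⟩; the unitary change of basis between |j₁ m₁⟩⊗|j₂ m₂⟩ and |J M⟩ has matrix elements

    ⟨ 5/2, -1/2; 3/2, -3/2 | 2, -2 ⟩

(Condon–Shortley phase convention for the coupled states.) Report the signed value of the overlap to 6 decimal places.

+0.377964  (= +√(1/7))

√[5·2!3!1!/7! · 2!3!0!3!0!4!] = √(144/7)
  +(−1)^0/∏(0,2,3,0,0,1)! = 1/12  (running 1/12)
⟨..|..⟩ = √(144/7)·(1/12) = +0.377964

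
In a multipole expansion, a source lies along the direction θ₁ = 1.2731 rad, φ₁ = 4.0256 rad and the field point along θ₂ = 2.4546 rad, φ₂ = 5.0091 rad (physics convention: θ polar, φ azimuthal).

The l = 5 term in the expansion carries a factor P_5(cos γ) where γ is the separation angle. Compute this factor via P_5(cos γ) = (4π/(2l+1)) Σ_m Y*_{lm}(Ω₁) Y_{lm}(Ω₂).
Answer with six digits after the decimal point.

0.193459

Term-by-term m-sum for l=5 (normalisation 4π/11 = 1.142397):
  m=-5: (0.10682 + 0.35492j) × (0.04744 + 0.00415j) = 0.00360 + 0.01728j  (running Σ = 0.00360 + 0.01728j)
  m=-4: (-0.33200 - 0.13820j) × (-0.06877 + 0.17023j) = 0.04636 - 0.04701j  (running Σ = 0.04995 - 0.02973j)
  m=-3: (-0.06020 + 0.03208j) × (-0.30039 - 0.24325j) = 0.02589 + 0.00501j  (running Σ = 0.07584 - 0.02472j)
  m=-2: (0.06605 - 0.33054j) × (0.34663 - 0.23381j) = -0.05439 - 0.13002j  (running Σ = 0.02145 - 0.15474j)
  m=-1: (0.00952 + 0.01162j) × (0.00803 + 0.02625j) = -0.00023 + 0.00034j  (running Σ = 0.02122 - 0.15440j)
  m=0: (0.32396 + 0.00000j) × (0.39172 + 0.00000j) = 0.12690 + 0.00000j  (running Σ = 0.14812 - 0.15440j)
  m=1: (-0.00952 + 0.01162j) × (-0.00803 + 0.02625j) = -0.00023 - 0.00034j  (running Σ = 0.14789 - 0.15474j)
  m=2: (0.06605 + 0.33054j) × (0.34663 + 0.23381j) = -0.05439 + 0.13002j  (running Σ = 0.09350 - 0.02472j)
  m=3: (0.06020 + 0.03208j) × (0.30039 - 0.24325j) = 0.02589 - 0.00501j  (running Σ = 0.11939 - 0.02973j)
  m=4: (-0.33200 + 0.13820j) × (-0.06877 - 0.17023j) = 0.04636 + 0.04701j  (running Σ = 0.16575 + 0.01728j)
  m=5: (-0.10682 + 0.35492j) × (-0.04744 + 0.00415j) = 0.00360 - 0.01728j  (running Σ = 0.16934 + 0.00000j)
Σ over m = 0.16934 + 0.00000j; ×(4π/11) → 0.19346 + 0.00000j. Real part: 0.193459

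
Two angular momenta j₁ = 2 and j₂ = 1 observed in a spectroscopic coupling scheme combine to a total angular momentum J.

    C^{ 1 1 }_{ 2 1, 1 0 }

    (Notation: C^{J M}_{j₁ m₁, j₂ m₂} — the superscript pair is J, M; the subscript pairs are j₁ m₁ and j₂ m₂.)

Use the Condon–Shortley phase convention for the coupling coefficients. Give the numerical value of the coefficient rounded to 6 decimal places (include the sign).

j₁+j₂−J=2  J+j₁−j₂=2  J−j₁+j₂=0  j₁+j₂+J+1=5
(j₁±m₁, j₂±m₂, J±M) = (3,1,1,1,2,0)
P² = 6/5
sum k=1..1:
  [1] −1/2 = -1/2
S = -1/2
C² = P²·S² = 3/10 ; C = -0.547723

-0.547723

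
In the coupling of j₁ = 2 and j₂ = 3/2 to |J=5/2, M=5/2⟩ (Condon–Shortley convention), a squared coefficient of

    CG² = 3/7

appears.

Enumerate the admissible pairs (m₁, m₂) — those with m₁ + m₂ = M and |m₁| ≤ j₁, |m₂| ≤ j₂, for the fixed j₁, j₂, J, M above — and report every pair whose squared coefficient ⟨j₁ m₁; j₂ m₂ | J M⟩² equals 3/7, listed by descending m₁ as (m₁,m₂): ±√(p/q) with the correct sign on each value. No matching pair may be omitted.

Admissible pairs with m₁+m₂ = M = 5/2: (1,3/2), (2,1/2)
  (m₁,m₂)=(2,1/2): CG² = 4/7, CG = +√(4/7)
  (m₁,m₂)=(1,3/2): CG² = 3/7, CG = −√(3/7)   ← matches the target
Pairs with CG² = 3/7: (1,3/2): −√(3/7)

(1,3/2): −√(3/7)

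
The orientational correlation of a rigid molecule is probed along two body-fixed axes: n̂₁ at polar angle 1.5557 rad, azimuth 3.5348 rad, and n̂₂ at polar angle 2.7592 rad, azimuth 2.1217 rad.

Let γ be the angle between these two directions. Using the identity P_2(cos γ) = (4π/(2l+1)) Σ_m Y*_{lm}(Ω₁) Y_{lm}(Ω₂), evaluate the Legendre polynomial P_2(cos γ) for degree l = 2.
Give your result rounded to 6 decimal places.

-0.497018

Summing Y*_{l m}(θ₁,φ₁)·Y_{l m}(θ₂,φ₂) over m ∈ [−2, 2]; prefactor 4π/(2·2+1) = 2.513274:
  m=-2: Y*=0.27280 + 0.27335j  Y=-0.02431 + 0.04798j  product -0.01975 + 0.00644j
  m=-1: Y*=-0.01077 - 0.00447j  Y=0.14000 + 0.22788j  product -0.00049 - 0.00308j
  m=+0: Y*=-0.31518 + 0.00000j  Y=0.49904 + 0.00000j  product -0.15729 + 0.00000j
  m=+1: Y*=0.01077 - 0.00447j  Y=-0.14000 + 0.22788j  product -0.00049 + 0.00308j
  m=+2: Y*=0.27280 - 0.27335j  Y=-0.02431 - 0.04798j  product -0.01975 - 0.00644j
Total Σ_m = -0.19776 + 0.00000j. Multiply by 2.513274: -0.49702 + 0.00000j. P_2(cos γ) = -0.497018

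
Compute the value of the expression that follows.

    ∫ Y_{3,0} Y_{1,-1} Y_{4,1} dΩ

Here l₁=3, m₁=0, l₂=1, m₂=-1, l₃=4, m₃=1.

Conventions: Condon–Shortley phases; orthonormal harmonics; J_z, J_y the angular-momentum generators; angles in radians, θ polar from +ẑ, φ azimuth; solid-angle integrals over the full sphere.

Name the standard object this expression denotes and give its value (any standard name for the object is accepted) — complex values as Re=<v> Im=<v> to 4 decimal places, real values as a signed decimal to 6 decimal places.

Gaunt coefficient, -0.194664

This is a Gaunt coefficient — the integral of a triple product of spherical harmonics over the sphere.
m-sum 0 ✓  L=8 even ✓  2≤4≤4 ✓
Π(2lᵢ+1) = 7×3×9 = 189
triangle coeff Δ(3,1,4) = 1/252
Σ_t [0,0]: t=0:+1/36 = 1/36
(3j)²=4/63 [(3 1 4; 0 0 0)], sign=+1
Σ_t [0,0]: t=0:+1/72 = 1/72
(3j)²=5/126 [(3 1 4; 0 -1 1)], sign=-1
⇒ 4πI² = 10/21
I = (-1)√(10/21/(4π)) = -0.19466390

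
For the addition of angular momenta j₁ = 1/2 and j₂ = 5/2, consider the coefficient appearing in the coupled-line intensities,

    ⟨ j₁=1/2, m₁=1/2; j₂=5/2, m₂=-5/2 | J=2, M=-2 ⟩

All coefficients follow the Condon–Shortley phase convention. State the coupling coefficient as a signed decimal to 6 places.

+0.912871

j₁+j₂−J=1  J+j₁−j₂=0  J−j₁+j₂=4  j₁+j₂+J+1=6
(j₁±m₁, j₂±m₂, J±M) = (1,0,0,5,0,4)
P² = 480
sum k=0..0:
  [0] +1/24 = 1/24
S = 1/24
C² = P²·S² = 5/6 ; C = +0.912871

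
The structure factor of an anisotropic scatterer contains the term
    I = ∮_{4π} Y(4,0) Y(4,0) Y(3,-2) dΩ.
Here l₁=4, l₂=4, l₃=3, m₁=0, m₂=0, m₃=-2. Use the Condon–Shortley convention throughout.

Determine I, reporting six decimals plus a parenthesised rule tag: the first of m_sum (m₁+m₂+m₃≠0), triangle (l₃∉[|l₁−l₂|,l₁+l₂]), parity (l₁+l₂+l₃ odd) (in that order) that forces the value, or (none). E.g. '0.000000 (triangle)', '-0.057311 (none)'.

0 + 0 − 2 = -2 ≠ 0: azimuthal integral kills it; I = 0

0.000000 (m_sum)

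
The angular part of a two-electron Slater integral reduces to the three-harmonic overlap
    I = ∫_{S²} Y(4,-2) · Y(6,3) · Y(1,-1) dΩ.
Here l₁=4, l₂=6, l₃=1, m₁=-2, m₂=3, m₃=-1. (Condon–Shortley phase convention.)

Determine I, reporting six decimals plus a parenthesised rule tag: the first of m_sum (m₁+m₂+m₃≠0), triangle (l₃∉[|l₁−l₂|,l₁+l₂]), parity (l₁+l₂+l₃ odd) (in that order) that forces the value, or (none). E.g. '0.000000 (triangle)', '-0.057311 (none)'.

0.000000 (triangle)

triangle: need 2≤l₃≤10, have 1; I=0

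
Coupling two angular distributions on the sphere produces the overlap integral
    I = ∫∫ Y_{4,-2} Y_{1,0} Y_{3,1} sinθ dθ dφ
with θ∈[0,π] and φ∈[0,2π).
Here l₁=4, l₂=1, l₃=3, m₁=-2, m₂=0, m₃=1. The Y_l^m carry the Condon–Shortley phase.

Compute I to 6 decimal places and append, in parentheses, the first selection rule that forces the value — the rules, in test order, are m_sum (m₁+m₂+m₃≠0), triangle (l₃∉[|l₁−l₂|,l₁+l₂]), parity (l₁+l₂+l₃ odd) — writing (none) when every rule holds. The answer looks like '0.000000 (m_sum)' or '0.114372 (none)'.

Σmᵢ = -1 ≠ 0, so the φ-integral vanishes; I = 0

0.000000 (m_sum)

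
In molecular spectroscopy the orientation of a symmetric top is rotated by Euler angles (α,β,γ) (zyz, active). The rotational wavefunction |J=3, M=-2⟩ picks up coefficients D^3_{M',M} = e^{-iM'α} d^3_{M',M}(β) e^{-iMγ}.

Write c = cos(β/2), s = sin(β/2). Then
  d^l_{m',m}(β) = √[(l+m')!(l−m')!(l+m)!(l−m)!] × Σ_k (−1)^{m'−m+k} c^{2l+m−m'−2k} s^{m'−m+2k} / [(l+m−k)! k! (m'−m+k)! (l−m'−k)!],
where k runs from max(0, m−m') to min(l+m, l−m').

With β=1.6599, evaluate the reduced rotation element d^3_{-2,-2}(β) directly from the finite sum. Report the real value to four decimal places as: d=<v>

d^3_{-2,-2}(β=1.6599) via the finite sum:
With c≡cos(β/2)=0.674913 and s≡sin(β/2)=0.737898, N=[1·120·1·120]^{1/2}=120.000000
k: max(0,(-2)−(-2))=0 … min(3+(-2),3−(-2))=1
  k=0: (−1)^0·120.0000/(120)·0.6749^6·0.7379^0 = +0.094512
  k=1: (−1)^1·120.0000/(24)·0.6749^4·0.7379^2 = -0.564875
d^3_{-2,-2}(1.6599) = +0.094512 -0.564875 = -0.470364

d=-0.4704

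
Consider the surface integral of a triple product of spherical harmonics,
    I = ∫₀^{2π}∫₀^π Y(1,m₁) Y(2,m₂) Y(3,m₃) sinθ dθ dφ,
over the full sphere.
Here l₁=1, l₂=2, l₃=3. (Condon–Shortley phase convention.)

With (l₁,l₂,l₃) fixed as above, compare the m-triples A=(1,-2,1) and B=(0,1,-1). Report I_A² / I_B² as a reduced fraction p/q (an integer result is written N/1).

Same 1,2,3: normalisation and zero-m 3j drop out of the ratio.
A: Δ: 0! 2! 4! / 7! → 1/105; sum: t=0:+1/48 = 1/48; 3j²(1 2 3; 1 -2 1) = Δ·Π!·Σ² = 1/105  (sign +1)
B: Δ: 0! 2! 4! / 7! → 1/105; sum: t=0:+1/6 = 1/6; 3j²(1 2 3; 0 1 -1) = Δ·Π!·Σ² = 8/105  (sign +1)
I_A²/I_B² = (1/105)/(8/105) = 1/8

1/8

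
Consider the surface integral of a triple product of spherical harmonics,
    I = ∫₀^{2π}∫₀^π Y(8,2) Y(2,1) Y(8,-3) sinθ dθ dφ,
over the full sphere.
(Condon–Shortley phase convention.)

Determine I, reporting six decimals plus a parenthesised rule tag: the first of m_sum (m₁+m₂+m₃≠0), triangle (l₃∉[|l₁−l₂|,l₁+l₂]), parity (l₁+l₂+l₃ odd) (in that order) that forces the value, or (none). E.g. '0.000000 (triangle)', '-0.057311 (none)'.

-0.110109 (none)

Rules hold: Σm=0, L=18 even, 6≤8≤10.
N = 17·5·17 = 1445
Δ = 2!·14!·2!/19! = 1/348840
Racah Σ t=0..2: t=0:+1/116121600 t=1:−1/25401600 t=2:+1/116121600 = -1/45158400
⇒ 3j(8 2 8; 0 0 0)² = 24/1615, sgn -1
Racah Σ t=1..2: t=1:−1/87091200 t=2:+1/174182400 = -1/174182400
⇒ 3j(8 2 8; 2 1 -3)² = 55/7752, sgn +1
4πI² = N·(3j₀)²·(3jₘ)² = 55/361
I = -1·√(0.152355/4π) = -0.11010900
No selection rule forces the value: the integral is nonzero (none).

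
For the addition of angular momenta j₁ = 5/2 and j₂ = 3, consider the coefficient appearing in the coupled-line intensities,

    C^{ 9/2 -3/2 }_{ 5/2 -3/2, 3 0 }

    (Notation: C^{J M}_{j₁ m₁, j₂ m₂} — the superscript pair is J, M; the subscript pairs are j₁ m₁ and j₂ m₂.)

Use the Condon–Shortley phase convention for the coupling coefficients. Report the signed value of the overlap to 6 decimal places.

triangle: 1!×4!×5!/11! = 2880/39916800
(j±m)!: 1!×4!×3!×3!×3!×6! = 3732480
prefactor² = (2J+1)×Δ×N² = 207360/77
  k=0: +1/(0!×1!×4!×3!×0!×2!) = 1/288
  k=1: −1/(1!×0!×3!×2!×1!×3!) = -1/72
Σ = -1/96  ⇒  CG² = 207360/77×(-1/96)² = 45/154
CG = −√(45/154) = -0.540562

−√(45/154) ≈ -0.540562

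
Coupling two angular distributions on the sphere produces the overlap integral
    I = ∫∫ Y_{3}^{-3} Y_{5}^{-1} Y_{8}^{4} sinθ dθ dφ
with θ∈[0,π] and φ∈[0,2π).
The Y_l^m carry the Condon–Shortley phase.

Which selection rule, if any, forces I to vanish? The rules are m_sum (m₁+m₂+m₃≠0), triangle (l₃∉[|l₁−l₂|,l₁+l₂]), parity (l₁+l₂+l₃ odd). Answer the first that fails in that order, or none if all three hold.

none

Σmᵢ = 0  ✓
l₃∈[|l₁−l₂|,l₁+l₂]=[2,8], have l₃=8  ✓
Σlᵢ = 16 ⇒ even  ✓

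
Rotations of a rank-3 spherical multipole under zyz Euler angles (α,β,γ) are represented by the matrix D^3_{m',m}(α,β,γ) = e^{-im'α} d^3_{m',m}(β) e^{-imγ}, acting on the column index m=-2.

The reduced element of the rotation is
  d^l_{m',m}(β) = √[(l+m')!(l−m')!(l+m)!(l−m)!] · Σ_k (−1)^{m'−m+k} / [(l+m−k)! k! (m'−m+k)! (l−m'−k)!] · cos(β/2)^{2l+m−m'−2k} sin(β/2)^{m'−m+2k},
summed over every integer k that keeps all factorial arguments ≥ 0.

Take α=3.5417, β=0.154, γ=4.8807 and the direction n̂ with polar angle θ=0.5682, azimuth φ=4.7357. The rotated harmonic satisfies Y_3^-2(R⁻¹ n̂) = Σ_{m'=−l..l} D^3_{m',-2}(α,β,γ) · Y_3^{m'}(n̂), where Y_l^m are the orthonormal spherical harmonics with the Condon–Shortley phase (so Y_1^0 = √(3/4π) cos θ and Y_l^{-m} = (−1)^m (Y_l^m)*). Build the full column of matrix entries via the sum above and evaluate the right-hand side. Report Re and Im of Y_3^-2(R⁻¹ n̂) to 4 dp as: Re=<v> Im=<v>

Re=0.1855 Im=0.1270

Need the full column D^3_{m',-2} for m'=−3..3 at α=3.5417, β=0.1540, γ=4.8807.
cos(β/2)=0.997037, sin(β/2)=0.076924
d^3_{-3,-2}: single k=1 term ⇒ +0.185649;  D = +0.006283+0.185543i
d^3_{-2,-2}: k∈[0..1] ⇒ +0.982353 -0.029237 = +0.953116;  D = -0.400753-0.864769i
d^3_{-1,-2}: k∈[0..1] ⇒ -0.239672 +0.002853 = -0.236819;  D = -0.175405-0.159111i
d^3_{0,-2}: k∈[0..1] ⇒ +0.032028 -0.000191 = +0.031837;  D = -0.030050-0.010516i
d^3_{1,-2}: k∈[0..1] ⇒ -0.002853 +0.000008 = -0.002845;  D = -0.002839+0.000180i
d^3_{2,-2}: k∈[0..1] ⇒ +0.000174 -0.000000 = +0.000174;  D = -0.000155+0.000078i
d^3_{3,-2}: single k=0 term ⇒ -0.000007;  D = -0.000004+0.000005i
Y_3^{m'}(θ=0.5682,φ=4.7357) and Σ D·Y over m':
  (+0.0063+0.1855i)·(-0.0045-0.0649i)  (-0.4008-0.8648i)·(-0.2492+0.0116i)  (-0.1754-0.1591i)·(+0.0103+0.4437i)  (-0.0301-0.0105i)·(+0.1737+0.0000i)  (-0.0028+0.0002i)·(-0.0103+0.4437i)  (-0.0002+0.0001i)·(-0.2492-0.0116i)  (-0.0000+0.0000i)·(+0.0045-0.0649i)
Y_3^-2(R⁻¹ n̂) = +0.185467+0.126978i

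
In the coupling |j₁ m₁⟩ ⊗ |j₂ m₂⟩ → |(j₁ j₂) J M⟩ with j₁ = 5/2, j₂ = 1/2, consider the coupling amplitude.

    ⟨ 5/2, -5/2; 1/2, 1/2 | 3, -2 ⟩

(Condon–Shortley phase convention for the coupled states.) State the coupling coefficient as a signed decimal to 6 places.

+0.408248  (= +√(1/6))

triangle: 0!×5!×1!/7! = 120/5040
(j±m)!: 0!×5!×1!×0!×1!×5! = 14400
prefactor² = (2J+1)×Δ×N² = 2400
  k=0: +1/(0!×0!×5!×1!×0!×0!) = 1/120
Σ = 1/120  ⇒  CG² = 2400×(1/120)² = 1/6
CG = +√(1/6) = +0.408248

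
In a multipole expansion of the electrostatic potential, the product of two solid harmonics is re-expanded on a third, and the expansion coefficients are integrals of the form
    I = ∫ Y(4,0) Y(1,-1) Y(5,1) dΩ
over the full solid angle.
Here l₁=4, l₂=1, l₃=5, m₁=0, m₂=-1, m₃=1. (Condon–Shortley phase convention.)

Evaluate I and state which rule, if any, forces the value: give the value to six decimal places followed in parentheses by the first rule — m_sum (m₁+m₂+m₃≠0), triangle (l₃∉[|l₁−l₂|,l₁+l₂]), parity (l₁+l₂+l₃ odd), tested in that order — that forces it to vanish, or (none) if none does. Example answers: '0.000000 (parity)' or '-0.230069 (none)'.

Rules hold: Σm=0, L=10 even, 3≤5≤5.
N = 9·3·11 = 297
Δ = 0!·8!·2!/11! = 1/495
Racah Σ t=0..0: t=0:+1/576 = 1/576
⇒ 3j(4 1 5; 0 0 0)² = 5/99, sgn -1
Racah Σ t=0..0: t=0:+1/1152 = 1/1152
⇒ 3j(4 1 5; 0 -1 1)² = 1/33, sgn +1
4πI² = N·(3j₀)²·(3jₘ)² = 5/11
I = -1·√(0.454545/4π) = -0.19018827
No selection rule forces the value: the integral is nonzero (none).

-0.190188 (none)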